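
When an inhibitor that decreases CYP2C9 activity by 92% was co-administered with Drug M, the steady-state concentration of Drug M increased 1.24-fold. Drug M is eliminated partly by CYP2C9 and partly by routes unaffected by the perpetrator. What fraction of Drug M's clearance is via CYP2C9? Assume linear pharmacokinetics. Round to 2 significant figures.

Call the CYP2C9 fraction fm. After the interaction, CL_new/CL_old = fm × 0.08 + (1 − fm).
Steady-state concentration ratio = 1 / (new CL fraction), so new CL fraction = 1 / 1.24 = 0.8065.
fm × 0.08 + 1 − fm = 0.8065  ⇒  fm × (0.08 − 1) = −0.1935  ⇒  fm = 0.21.

0.21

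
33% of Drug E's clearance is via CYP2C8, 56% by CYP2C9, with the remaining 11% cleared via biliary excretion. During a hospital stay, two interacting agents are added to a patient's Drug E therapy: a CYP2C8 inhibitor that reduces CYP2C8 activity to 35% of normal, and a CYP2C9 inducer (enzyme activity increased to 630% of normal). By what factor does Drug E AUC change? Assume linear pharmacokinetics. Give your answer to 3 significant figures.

0.266

The CYP2C8 pathway (33% of clearance) falls to 0.35× activity: 0.33 × 0.35 = 0.1155.
The CYP2C9 pathway (56% of clearance) rises to 6.3× activity: 0.56 × 6.3 = 3.528.
Non-CYP routes (11%) are unchanged.
CL_new/CL_old = 0.1155 + 3.528 + 0.11 = 3.7535.
Because AUC varies inversely with clearance, the combined effect is 1 / 3.7535 = 0.266.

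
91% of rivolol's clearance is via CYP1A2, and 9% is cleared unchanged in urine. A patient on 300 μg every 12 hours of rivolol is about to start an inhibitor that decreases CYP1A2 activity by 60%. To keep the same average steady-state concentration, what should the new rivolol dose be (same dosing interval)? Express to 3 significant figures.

136 μg

The CYP1A2 pathway (91% of clearance) drops to 0.4× activity: 0.91 × 0.4 = 0.364.
Non-CYP routes (9%) are unchanged.
CL_new/CL_old = 0.364 + 0.09 = 0.454.
Exposure is unchanged when dose changes in proportion to clearance. New dose = 300 μg × 0.454 = 136 μg.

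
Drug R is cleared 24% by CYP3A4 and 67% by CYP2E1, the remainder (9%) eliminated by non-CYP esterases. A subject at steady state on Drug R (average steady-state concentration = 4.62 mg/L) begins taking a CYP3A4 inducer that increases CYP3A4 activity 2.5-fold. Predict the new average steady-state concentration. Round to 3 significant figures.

The CYP3A4 pathway (24% of clearance) rises to 2.5× activity: 0.24 × 2.5 = 0.6.
CYP2E1 (67%) and the residual 9% are unaffected.
CL_new/CL_old = 0.6 + 0.67 + 0.09 = 1.36.
Average steady-state concentration ∝ 1/CL, so new value = 4.62 / 1.36 = 3.40 mg/L.

3.40 mg/L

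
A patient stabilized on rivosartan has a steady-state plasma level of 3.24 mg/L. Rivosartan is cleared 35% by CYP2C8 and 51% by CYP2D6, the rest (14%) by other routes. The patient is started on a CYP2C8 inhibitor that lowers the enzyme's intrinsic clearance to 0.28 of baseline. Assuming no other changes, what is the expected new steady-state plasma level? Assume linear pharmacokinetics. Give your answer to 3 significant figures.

CYP2C8: 0.35 × 0.28 = 0.098
CYP2D6: 0.51 (unchanged)
Other: 0.14 (unchanged)
CL_new/CL_old = 0.098 + 0.51 + 0.14 = 0.748.
With dosing unchanged, steady-state plasma level scales as 1/CL: 3.24 / 0.748 = 4.33 mg/L.

4.33 mg/L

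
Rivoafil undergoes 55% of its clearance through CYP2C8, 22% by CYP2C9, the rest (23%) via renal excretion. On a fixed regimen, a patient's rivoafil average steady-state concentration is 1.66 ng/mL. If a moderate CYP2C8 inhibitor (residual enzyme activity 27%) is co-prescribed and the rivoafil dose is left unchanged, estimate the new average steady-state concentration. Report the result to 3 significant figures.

The CYP2C8 pathway (55% of clearance) falls to 0.27× activity: 0.55 × 0.27 = 0.1485.
CYP2C9 (22%) and the residual 23% are unaffected.
New clearance relative to baseline: 0.1485 + 0.22 + 0.23 = 0.5985.
With dosing unchanged, average steady-state concentration scales as 1/CL: 1.66 / 0.5985 = 2.77 ng/mL.

2.77 ng/mL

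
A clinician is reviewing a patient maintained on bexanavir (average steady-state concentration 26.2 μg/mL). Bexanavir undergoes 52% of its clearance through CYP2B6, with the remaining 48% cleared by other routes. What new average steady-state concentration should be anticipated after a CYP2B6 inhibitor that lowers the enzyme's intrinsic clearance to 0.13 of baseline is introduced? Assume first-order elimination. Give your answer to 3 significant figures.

The CYP2B6 pathway (52% of clearance) falls to 0.13× activity: 0.52 × 0.13 = 0.0676.
The remaining 48% of clearance is unaffected.
Relative clearance = 0.0676 + 0.48 = 0.5476.
Average steady-state concentration ∝ 1/CL, so new value = 26.2 / 0.5476 = 47.8 μg/mL.

47.8 μg/mL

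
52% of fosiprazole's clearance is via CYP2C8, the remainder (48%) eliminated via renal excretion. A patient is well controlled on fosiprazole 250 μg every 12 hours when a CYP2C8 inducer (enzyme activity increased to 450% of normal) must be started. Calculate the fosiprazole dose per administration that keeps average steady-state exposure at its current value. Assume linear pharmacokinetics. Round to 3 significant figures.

The CYP2C8 pathway (52% of clearance) increases to 4.5× activity: 0.52 × 4.5 = 2.34.
Non-CYP routes (48%) are unchanged.
CL_new/CL_old = 2.34 + 0.48 = 2.82.
To maintain the same steady-state level, dose must scale with clearance: new dose = 250 × 2.82 = 705 μg.

705 μg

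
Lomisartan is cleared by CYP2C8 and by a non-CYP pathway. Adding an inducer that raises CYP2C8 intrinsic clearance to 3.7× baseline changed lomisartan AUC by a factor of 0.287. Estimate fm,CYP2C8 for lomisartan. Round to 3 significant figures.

Call the CYP2C8 fraction fm. After the interaction, CL_new/CL_old = fm × 3.7 + (1 − fm).
AUC ratio = 1 / (new CL fraction), so new CL fraction = 1 / 0.287 = 3.484.
fm × 3.7 + 1 − fm = 3.484  ⇒  fm × (3.7 − 1) = 2.484  ⇒  fm = 0.920.

0.920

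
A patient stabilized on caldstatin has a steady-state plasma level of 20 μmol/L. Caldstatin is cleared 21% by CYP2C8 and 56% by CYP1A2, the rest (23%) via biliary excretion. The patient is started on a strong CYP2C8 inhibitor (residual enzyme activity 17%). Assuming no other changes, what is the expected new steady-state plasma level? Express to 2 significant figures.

The CYP2C8 pathway (21% of clearance) is reduced to 0.17× activity: 0.21 × 0.17 = 0.0357.
CYP1A2 (56%) and the residual 23% are unaffected.
New clearance relative to baseline: 0.0357 + 0.56 + 0.23 = 0.8257.
New steady-state plasma level = baseline ÷ relative clearance = 20 / 0.8257 = 24 μmol/L.

24 μmol/L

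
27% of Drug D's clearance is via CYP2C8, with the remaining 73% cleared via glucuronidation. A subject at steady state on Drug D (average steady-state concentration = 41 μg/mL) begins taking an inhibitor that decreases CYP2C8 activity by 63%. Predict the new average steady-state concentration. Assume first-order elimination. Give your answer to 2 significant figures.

The CYP2C8 pathway (27% of clearance) falls to 0.37× activity: 0.27 × 0.37 = 0.0999.
The remaining 73% of clearance is unaffected.
Relative clearance = 0.0999 + 0.73 = 0.8299.
Average steady-state concentration ∝ 1/CL, so new value = 41 / 0.8299 = 49 μg/mL.

49 μg/mL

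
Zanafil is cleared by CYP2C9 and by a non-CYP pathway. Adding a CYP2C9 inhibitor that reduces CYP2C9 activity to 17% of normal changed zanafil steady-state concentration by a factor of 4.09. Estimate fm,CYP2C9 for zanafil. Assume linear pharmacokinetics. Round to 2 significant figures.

0.91

CL'/CL = 1 / 4.09 = 0.2445
0.17·fm + (1 − fm) = 0.2445
fm = (0.2445 − 1) / (0.17 − 1) = 0.91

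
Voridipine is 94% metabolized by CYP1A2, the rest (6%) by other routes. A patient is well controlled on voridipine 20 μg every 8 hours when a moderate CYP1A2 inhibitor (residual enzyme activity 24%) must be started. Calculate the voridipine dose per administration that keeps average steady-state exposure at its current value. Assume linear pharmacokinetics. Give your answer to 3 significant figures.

CYP1A2: 0.94 × 0.24 = 0.2256
Other: 0.06 (unchanged)
Relative clearance = 0.2256 + 0.06 = 0.2856.
Exposure is unchanged when dose changes in proportion to clearance. New dose = 20 μg × 0.2856 = 5.71 μg.

5.71 μg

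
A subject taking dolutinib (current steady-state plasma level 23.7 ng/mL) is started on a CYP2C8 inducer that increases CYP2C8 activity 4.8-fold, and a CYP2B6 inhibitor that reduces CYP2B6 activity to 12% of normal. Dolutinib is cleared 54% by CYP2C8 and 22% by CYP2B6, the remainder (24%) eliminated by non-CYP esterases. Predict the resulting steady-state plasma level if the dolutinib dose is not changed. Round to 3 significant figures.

8.29 ng/mL

The CYP2C8 pathway (54% of clearance) is boosted to 4.8× activity: 0.54 × 4.8 = 2.592.
The CYP2B6 pathway (22% of clearance) is reduced to 0.12× activity: 0.22 × 0.12 = 0.0264.
The remaining 24% of clearance is unaffected.
CL_new/CL_old = 2.592 + 0.0264 + 0.24 = 2.8584.
Dividing the baseline by the relative clearance: 23.7 / 2.8584 = 8.29 ng/mL.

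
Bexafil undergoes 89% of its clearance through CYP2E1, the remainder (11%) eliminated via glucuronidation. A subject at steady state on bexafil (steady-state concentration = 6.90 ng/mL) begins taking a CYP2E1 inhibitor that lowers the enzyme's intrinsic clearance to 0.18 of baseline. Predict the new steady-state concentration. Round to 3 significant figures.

25.5 ng/mL

The CYP2E1 pathway (89% of clearance) drops to 0.18× activity: 0.89 × 0.18 = 0.1602.
The remaining 11% of clearance is unaffected.
Relative clearance = 0.1602 + 0.11 = 0.2702.
Steady-state concentration ∝ 1/CL, so new value = 6.90 / 0.2702 = 25.5 ng/mL.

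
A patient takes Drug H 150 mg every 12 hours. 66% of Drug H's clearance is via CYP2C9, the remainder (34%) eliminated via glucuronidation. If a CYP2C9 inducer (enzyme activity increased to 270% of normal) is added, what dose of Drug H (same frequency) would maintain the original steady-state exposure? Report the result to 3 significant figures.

318 mg

The CYP2C9 pathway (66% of clearance) increases to 2.7× activity: 0.66 × 2.7 = 1.782.
Non-CYP routes (34%) are unchanged.
New clearance relative to baseline: 1.782 + 0.34 = 2.122.
Exposure is unchanged when dose changes in proportion to clearance. New dose = 150 mg × 2.122 = 318 mg.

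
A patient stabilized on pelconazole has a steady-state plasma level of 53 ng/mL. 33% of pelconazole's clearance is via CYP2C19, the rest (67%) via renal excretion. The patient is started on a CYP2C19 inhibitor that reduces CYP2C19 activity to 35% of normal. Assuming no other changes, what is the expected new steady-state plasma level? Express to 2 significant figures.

CYP2C19: 0.33 × 0.35 = 0.1155
Other: 0.67 (unchanged)
New clearance relative to baseline: 0.1155 + 0.67 = 0.7855.
New steady-state plasma level = baseline ÷ relative clearance = 53 / 0.7855 = 67 ng/mL.

67 ng/mL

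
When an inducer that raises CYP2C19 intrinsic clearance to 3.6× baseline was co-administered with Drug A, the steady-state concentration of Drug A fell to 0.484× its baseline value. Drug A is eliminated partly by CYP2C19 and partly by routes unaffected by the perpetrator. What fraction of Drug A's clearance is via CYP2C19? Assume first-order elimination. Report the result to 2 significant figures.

0.41

CL'/CL = 1 / 0.484 = 2.066
3.6·fm + (1 − fm) = 2.066
fm = (2.066 − 1) / (3.6 − 1) = 0.41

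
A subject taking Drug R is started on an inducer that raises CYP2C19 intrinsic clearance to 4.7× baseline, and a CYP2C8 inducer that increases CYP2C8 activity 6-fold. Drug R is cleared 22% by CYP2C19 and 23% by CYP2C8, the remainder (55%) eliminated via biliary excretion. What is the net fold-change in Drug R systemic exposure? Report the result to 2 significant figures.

0.34

CYP2C19: 0.22 × 4.7 = 1.034
CYP2C8: 0.23 × 6 = 1.38
Other: 0.55 (unchanged)
New clearance relative to baseline: 1.034 + 1.38 + 0.55 = 2.964.
Because systemic exposure varies inversely with clearance, the combined effect is 1 / 2.964 = 0.34.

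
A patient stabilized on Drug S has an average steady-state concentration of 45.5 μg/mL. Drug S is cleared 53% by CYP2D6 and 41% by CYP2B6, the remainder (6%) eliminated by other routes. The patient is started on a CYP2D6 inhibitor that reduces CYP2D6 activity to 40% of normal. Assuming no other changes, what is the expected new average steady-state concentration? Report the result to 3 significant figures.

66.7 μg/mL

The CYP2D6 pathway (53% of clearance) drops to 0.4× activity: 0.53 × 0.4 = 0.212.
CYP2B6 (41%) and the residual 6% are unaffected.
New clearance relative to baseline: 0.212 + 0.41 + 0.06 = 0.682.
With dosing unchanged, average steady-state concentration scales as 1/CL: 45.5 / 0.682 = 66.7 μg/mL.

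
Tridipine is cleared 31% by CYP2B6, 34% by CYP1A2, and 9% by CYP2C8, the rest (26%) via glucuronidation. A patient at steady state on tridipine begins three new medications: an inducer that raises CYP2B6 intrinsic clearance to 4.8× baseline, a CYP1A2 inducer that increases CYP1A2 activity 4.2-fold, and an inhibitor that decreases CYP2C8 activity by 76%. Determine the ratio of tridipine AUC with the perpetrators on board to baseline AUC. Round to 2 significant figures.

The CYP2B6 pathway (31% of clearance) increases to 4.8× activity: 0.31 × 4.8 = 1.488.
The CYP1A2 pathway (34% of clearance) is boosted to 4.2× activity: 0.34 × 4.2 = 1.428.
The CYP2C8 pathway (9% of clearance) is reduced to 0.24× activity: 0.09 × 0.24 = 0.0216.
The remaining 26% of clearance is unaffected.
New clearance relative to baseline: 1.488 + 1.428 + 0.0216 + 0.26 = 3.1976.
Net AUC ratio = 1 / 3.1976 = 0.31.

0.31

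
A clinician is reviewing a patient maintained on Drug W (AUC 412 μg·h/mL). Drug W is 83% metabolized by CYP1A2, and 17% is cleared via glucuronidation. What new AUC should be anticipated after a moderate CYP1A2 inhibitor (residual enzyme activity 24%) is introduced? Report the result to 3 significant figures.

The CYP1A2 pathway (83% of clearance) falls to 0.24× activity: 0.83 × 0.24 = 0.1992.
Non-CYP routes (17%) are unchanged.
New clearance relative to baseline: 0.1992 + 0.17 = 0.3692.
With dosing unchanged, AUC scales as 1/CL: 412 / 0.3692 = 1.12 × 10³ μg·h/mL.

1.12 × 10³ μg·h/mL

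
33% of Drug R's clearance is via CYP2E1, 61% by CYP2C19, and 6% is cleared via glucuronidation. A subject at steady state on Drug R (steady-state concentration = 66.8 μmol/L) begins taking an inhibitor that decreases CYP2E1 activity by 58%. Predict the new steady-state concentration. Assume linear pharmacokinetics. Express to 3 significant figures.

CYP2E1: 0.33 × 0.42 = 0.1386
CYP2C19: 0.61 (unchanged)
Other: 0.06 (unchanged)
New clearance relative to baseline: 0.1386 + 0.61 + 0.06 = 0.8086.
Steady-state concentration ∝ 1/CL, so new value = 66.8 / 0.8086 = 82.6 μmol/L.

82.6 μmol/L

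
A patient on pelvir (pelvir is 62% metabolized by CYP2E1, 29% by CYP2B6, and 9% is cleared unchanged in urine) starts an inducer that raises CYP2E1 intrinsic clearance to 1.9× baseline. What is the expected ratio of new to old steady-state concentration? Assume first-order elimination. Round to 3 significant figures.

0.642

The CYP2E1 pathway (62% of clearance) rises to 1.9× activity: 0.62 × 1.9 = 1.178.
CYP2B6 (29%) and the residual 9% are unaffected.
New clearance relative to baseline: 1.178 + 0.29 + 0.09 = 1.558.
Since steady-state concentration ∝ 1/CL, the ratio is 1 / 1.558 = 0.642.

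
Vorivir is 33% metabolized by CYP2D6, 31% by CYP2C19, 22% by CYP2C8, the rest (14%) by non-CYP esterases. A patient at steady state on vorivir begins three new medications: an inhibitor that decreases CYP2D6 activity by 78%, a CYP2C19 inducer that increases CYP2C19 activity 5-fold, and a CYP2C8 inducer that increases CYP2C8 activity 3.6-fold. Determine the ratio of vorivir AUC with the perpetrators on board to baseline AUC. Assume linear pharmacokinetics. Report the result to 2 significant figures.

The CYP2D6 pathway (33% of clearance) falls to 0.22× activity: 0.33 × 0.22 = 0.0726.
The CYP2C19 pathway (31% of clearance) is boosted to 5× activity: 0.31 × 5 = 1.55.
The CYP2C8 pathway (22% of clearance) rises to 3.6× activity: 0.22 × 3.6 = 0.792.
Non-CYP routes (14%) are unchanged.
New clearance relative to baseline: 0.0726 + 1.55 + 0.792 + 0.14 = 2.5546.
AUC ∝ 1/CL: fold-change = 1 / 2.5546 = 0.39.

0.39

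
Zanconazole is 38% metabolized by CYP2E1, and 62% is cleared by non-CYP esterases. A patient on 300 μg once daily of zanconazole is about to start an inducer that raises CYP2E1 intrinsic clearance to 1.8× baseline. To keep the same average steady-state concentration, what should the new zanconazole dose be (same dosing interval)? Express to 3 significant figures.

391 μg

The CYP2E1 pathway (38% of clearance) increases to 1.8× activity: 0.38 × 1.8 = 0.684.
The remaining 62% of clearance is unaffected.
CL_new/CL_old = 0.684 + 0.62 = 1.304.
Css,avg = (dose rate)/CL, so holding Css fixed requires dose ∝ CL: 300 × 1.304 = 391 μg.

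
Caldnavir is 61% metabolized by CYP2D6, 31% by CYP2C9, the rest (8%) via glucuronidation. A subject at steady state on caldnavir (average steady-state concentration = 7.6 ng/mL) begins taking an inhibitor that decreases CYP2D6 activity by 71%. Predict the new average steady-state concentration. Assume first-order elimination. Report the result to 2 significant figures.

The CYP2D6 pathway (61% of clearance) is reduced to 0.29× activity: 0.61 × 0.29 = 0.1769.
CYP2C9 (31%) and the residual 8% are unaffected.
New clearance relative to baseline: 0.1769 + 0.31 + 0.08 = 0.5669.
With dosing unchanged, average steady-state concentration scales as 1/CL: 7.6 / 0.5669 = 13 ng/mL.

13 ng/mL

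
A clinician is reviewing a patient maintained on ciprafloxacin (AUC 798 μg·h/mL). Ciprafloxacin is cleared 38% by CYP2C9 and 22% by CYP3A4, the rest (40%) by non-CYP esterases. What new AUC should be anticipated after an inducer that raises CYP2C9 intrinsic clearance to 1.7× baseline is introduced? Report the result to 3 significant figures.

CYP2C9: 0.38 × 1.7 = 0.646
CYP3A4: 0.22 (unchanged)
Other: 0.4 (unchanged)
New clearance relative to baseline: 0.646 + 0.22 + 0.4 = 1.266.
With dosing unchanged, AUC scales as 1/CL: 798 / 1.266 = 630 μg·h/mL.

630 μg·h/mL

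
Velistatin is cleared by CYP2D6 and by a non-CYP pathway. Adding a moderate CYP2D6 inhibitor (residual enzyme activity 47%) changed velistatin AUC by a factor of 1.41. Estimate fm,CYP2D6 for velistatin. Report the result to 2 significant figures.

0.55

CL'/CL = 1 / 1.41 = 0.7092
0.47·fm + (1 − fm) = 0.7092
fm = (0.7092 − 1) / (0.47 − 1) = 0.55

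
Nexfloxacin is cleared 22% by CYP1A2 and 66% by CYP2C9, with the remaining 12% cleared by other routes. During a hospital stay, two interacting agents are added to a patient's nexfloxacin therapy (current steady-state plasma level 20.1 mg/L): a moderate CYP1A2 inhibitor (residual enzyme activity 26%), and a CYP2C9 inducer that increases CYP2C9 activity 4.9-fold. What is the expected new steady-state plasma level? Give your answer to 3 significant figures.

5.89 mg/L

The CYP1A2 pathway (22% of clearance) falls to 0.26× activity: 0.22 × 0.26 = 0.0572.
The CYP2C9 pathway (66% of clearance) is boosted to 4.9× activity: 0.66 × 4.9 = 3.234.
The remaining 12% of clearance is unaffected.
Relative clearance = 0.0572 + 3.234 + 0.12 = 3.4112.
New steady-state plasma level = 20.1 / 3.4112 = 5.89 mg/L (concentration scales inversely with clearance).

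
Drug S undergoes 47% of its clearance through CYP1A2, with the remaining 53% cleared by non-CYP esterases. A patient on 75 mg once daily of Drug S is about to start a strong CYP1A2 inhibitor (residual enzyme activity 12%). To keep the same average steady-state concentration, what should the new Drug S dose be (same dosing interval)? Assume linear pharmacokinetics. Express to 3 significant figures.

The CYP1A2 pathway (47% of clearance) falls to 0.12× activity: 0.47 × 0.12 = 0.0564.
The remaining 53% of clearance is unaffected.
Relative clearance = 0.0564 + 0.53 = 0.5864.
To maintain the same steady-state level, dose must scale with clearance: new dose = 75 × 0.5864 = 44.0 mg.

44.0 mg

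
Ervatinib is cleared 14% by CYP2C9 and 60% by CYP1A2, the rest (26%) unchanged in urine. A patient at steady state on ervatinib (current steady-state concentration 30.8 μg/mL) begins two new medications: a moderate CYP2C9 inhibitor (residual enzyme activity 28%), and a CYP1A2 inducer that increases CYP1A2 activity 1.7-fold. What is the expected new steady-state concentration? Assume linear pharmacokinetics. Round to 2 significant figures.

CYP2C9: 0.14 × 0.28 = 0.0392
CYP1A2: 0.6 × 1.7 = 1.02
Other: 0.26 (unchanged)
New clearance relative to baseline: 0.0392 + 1.02 + 0.26 = 1.3192.
New steady-state concentration = 30.8 / 1.3192 = 23 μg/mL (concentration scales inversely with clearance).

23 μg/mL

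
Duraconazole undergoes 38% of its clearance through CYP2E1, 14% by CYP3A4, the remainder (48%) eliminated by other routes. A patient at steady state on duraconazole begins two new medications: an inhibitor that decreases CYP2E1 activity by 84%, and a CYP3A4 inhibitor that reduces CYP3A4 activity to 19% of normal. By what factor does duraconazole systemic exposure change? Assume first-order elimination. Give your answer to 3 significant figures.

1.76

The CYP2E1 pathway (38% of clearance) drops to 0.16× activity: 0.38 × 0.16 = 0.0608.
The CYP3A4 pathway (14% of clearance) drops to 0.19× activity: 0.14 × 0.19 = 0.0266.
Non-CYP routes (48%) are unchanged.
CL_new/CL_old = 0.0608 + 0.0266 + 0.48 = 0.5674.
Net systemic exposure ratio = 1 / 0.5674 = 1.76.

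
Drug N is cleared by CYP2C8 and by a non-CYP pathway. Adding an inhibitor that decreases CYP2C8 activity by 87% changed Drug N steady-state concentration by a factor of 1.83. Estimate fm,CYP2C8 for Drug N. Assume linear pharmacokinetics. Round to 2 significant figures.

0.52

Write x for the fraction cleared via CYP2C8. The observed steady-state concentration change means clearance fell to 1/1.83 = 0.5464 of baseline.
Only the CYP2C8 route changed, so 0.5464 = x·0.13 + (1 − x), giving x = 0.52.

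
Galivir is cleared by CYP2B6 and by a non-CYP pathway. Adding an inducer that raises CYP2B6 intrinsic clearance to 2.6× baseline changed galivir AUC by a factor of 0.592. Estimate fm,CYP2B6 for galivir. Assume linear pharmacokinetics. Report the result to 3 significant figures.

0.431

Let fm be the CYP2B6 fraction. New clearance relative to baseline = fm × 2.6 + (1 − fm).
AUC ratio = 1 / (new CL fraction), so new CL fraction = 1 / 0.592 = 1.689.
fm × 2.6 + 1 − fm = 1.689  ⇒  fm × (2.6 − 1) = 0.6892  ⇒  fm = 0.431.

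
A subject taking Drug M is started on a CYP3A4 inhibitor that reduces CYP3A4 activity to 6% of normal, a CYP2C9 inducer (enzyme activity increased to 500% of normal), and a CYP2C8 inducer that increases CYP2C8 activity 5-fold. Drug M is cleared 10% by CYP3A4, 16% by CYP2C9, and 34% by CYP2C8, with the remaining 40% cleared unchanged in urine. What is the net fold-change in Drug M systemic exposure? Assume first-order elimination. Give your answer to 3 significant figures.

0.344

The CYP3A4 pathway (10% of clearance) is reduced to 0.06× activity: 0.1 × 0.06 = 0.006.
The CYP2C9 pathway (16% of clearance) increases to 5× activity: 0.16 × 5 = 0.8.
The CYP2C8 pathway (34% of clearance) rises to 5× activity: 0.34 × 5 = 1.7.
The remaining 40% of clearance is unaffected.
CL_new/CL_old = 0.006 + 0.8 + 1.7 + 0.4 = 2.906.
Net systemic exposure ratio = 1 / 2.906 = 0.344.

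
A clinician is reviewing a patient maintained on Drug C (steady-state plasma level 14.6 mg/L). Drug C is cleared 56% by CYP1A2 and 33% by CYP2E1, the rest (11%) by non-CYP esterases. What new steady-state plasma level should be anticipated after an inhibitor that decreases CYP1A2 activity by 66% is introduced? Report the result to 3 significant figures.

The CYP1A2 pathway (56% of clearance) is reduced to 0.34× activity: 0.56 × 0.34 = 0.1904.
CYP2E1 (33%) and the residual 11% are unaffected.
CL_new/CL_old = 0.1904 + 0.33 + 0.11 = 0.6304.
Steady-state plasma level ∝ 1/CL, so new value = 14.6 / 0.6304 = 23.2 mg/L.

23.2 mg/L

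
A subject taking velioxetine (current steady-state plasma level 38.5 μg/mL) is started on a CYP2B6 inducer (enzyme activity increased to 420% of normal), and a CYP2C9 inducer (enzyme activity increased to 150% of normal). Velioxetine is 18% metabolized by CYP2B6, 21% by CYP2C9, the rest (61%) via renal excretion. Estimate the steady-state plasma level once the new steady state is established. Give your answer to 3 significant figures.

The CYP2B6 pathway (18% of clearance) rises to 4.2× activity: 0.18 × 4.2 = 0.756.
The CYP2C9 pathway (21% of clearance) increases to 1.5× activity: 0.21 × 1.5 = 0.315.
Non-CYP routes (61%) are unchanged.
Relative clearance = 0.756 + 0.315 + 0.61 = 1.681.
Steady-state plasma level ∝ 1/CL: new value = 38.5 / 1.681 = 22.9 μg/mL.

22.9 μg/mL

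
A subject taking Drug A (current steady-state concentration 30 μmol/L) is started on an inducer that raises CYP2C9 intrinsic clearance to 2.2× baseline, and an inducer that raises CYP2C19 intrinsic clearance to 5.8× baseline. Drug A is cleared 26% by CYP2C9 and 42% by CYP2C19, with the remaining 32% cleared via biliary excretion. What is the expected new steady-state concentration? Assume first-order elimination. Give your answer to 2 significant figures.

9.0 μmol/L

The CYP2C9 pathway (26% of clearance) increases to 2.2× activity: 0.26 × 2.2 = 0.572.
The CYP2C19 pathway (42% of clearance) is boosted to 5.8× activity: 0.42 × 5.8 = 2.436.
Non-CYP routes (32%) are unchanged.
Relative clearance = 0.572 + 2.436 + 0.32 = 3.328.
Dividing the baseline by the relative clearance: 30 / 3.328 = 9.0 μmol/L.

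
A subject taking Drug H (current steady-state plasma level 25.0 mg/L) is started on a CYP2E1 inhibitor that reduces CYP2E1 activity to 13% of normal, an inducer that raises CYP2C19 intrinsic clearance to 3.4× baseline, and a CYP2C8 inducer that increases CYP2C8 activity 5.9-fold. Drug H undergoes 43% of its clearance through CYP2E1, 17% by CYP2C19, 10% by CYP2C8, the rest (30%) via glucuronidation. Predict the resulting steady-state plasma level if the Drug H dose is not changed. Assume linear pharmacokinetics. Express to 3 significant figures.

The CYP2E1 pathway (43% of clearance) is reduced to 0.13× activity: 0.43 × 0.13 = 0.0559.
The CYP2C19 pathway (17% of clearance) increases to 3.4× activity: 0.17 × 3.4 = 0.578.
The CYP2C8 pathway (10% of clearance) increases to 5.9× activity: 0.1 × 5.9 = 0.59.
Non-CYP routes (30%) are unchanged.
Relative clearance = 0.0559 + 0.578 + 0.59 + 0.3 = 1.5239.
Dividing the baseline by the relative clearance: 25.0 / 1.5239 = 16.4 mg/L.

16.4 mg/L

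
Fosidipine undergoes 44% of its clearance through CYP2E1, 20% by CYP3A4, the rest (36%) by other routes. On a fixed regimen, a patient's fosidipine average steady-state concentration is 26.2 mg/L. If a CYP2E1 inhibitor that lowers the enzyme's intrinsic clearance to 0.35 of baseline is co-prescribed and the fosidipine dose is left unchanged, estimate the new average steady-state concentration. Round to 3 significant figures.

The CYP2E1 pathway (44% of clearance) is reduced to 0.35× activity: 0.44 × 0.35 = 0.154.
CYP3A4 (20%) and the residual 36% are unaffected.
CL_new/CL_old = 0.154 + 0.2 + 0.36 = 0.714.
Average steady-state concentration ∝ 1/CL, so new value = 26.2 / 0.714 = 36.7 mg/L.

36.7 mg/L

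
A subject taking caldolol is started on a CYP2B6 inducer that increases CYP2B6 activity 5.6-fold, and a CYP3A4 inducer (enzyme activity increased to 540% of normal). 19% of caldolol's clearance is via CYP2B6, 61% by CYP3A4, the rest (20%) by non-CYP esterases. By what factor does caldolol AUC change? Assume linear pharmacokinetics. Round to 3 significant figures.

0.219

The CYP2B6 pathway (19% of clearance) increases to 5.6× activity: 0.19 × 5.6 = 1.064.
The CYP3A4 pathway (61% of clearance) is boosted to 5.4× activity: 0.61 × 5.4 = 3.294.
Non-CYP routes (20%) are unchanged.
New clearance relative to baseline: 1.064 + 3.294 + 0.2 = 4.558.
Because AUC varies inversely with clearance, the combined effect is 1 / 4.558 = 0.219.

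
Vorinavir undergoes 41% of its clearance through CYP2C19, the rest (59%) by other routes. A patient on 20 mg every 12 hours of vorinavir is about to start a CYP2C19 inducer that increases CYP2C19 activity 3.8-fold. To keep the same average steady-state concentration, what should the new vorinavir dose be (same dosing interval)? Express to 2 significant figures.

The CYP2C19 pathway (41% of clearance) is boosted to 3.8× activity: 0.41 × 3.8 = 1.558.
The remaining 59% of clearance is unaffected.
New clearance relative to baseline: 1.558 + 0.59 = 2.148.
Exposure is unchanged when dose changes in proportion to clearance. New dose = 20 mg × 2.148 = 43 mg.

43 mg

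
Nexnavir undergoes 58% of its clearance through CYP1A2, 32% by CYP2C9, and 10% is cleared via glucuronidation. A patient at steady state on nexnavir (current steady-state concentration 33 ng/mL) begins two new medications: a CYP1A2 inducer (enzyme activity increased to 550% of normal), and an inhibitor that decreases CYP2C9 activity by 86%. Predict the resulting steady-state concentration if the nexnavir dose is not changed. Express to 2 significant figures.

The CYP1A2 pathway (58% of clearance) rises to 5.5× activity: 0.58 × 5.5 = 3.19.
The CYP2C9 pathway (32% of clearance) falls to 0.14× activity: 0.32 × 0.14 = 0.0448.
The remaining 10% of clearance is unaffected.
CL_new/CL_old = 3.19 + 0.0448 + 0.1 = 3.3348.
Steady-state concentration ∝ 1/CL: new value = 33 / 3.3348 = 9.9 ng/mL.

9.9 ng/mL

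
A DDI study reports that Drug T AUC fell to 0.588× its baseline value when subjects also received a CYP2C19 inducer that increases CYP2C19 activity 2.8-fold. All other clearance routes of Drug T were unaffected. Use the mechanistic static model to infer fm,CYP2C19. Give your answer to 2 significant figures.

0.39

Write x for the fraction cleared via CYP2C19. The observed AUC change means clearance rose to 1/0.588 = 1.701 of baseline.
Only the CYP2C19 route changed, so 1.701 = x·2.8 + (1 − x), giving x = 0.39.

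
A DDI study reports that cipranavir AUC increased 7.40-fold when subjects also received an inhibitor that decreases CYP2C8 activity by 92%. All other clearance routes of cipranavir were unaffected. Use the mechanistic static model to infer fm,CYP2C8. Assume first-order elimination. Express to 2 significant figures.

CL'/CL = 1 / 7.40 = 0.1351
0.08·fm + (1 − fm) = 0.1351
fm = (0.1351 − 1) / (0.08 − 1) = 0.94

0.94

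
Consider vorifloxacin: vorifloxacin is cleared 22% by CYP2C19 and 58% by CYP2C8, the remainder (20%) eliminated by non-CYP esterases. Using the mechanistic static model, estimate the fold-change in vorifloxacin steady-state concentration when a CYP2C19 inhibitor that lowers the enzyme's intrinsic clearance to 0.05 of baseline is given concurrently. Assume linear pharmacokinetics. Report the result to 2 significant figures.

The CYP2C19 pathway (22% of clearance) is reduced to 0.05× activity: 0.22 × 0.05 = 0.011.
CYP2C8 (58%) and the residual 20% are unaffected.
CL_new/CL_old = 0.011 + 0.58 + 0.2 = 0.791.
Since steady-state concentration ∝ 1/CL, the ratio is 1 / 0.791 = 1.3.

1.3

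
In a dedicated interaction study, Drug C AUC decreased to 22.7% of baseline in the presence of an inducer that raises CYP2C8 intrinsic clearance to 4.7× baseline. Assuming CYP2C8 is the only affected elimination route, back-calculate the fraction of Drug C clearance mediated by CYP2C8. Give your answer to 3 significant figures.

Let x = fm,CYP2C8. Because AUC ∝ 1/CL, relative clearance rose to 1/0.227 = 4.405.
Setting x·4.7 + (1 − x) = 4.405 and solving: x = (4.405 − 1)/(4.7 − 1) = 0.920.

0.920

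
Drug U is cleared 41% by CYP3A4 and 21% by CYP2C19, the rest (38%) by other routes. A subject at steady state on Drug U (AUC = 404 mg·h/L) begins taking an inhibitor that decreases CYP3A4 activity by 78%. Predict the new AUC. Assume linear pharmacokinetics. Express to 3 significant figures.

594 mg·h/L

The CYP3A4 pathway (41% of clearance) drops to 0.22× activity: 0.41 × 0.22 = 0.0902.
CYP2C19 (21%) and the residual 38% are unaffected.
CL_new/CL_old = 0.0902 + 0.21 + 0.38 = 0.6802.
AUC ∝ 1/CL, so new value = 404 / 0.6802 = 594 mg·h/L.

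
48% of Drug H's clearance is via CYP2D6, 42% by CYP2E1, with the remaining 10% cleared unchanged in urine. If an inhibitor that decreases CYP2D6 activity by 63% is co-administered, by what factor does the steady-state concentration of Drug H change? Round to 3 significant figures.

The CYP2D6 pathway (48% of clearance) is reduced to 0.37× activity: 0.48 × 0.37 = 0.1776.
CYP2E1 (42%) and the residual 10% are unaffected.
New clearance relative to baseline: 0.1776 + 0.42 + 0.1 = 0.6976.
Since steady-state concentration ∝ 1/CL, the ratio is 1 / 0.6976 = 1.43.

1.43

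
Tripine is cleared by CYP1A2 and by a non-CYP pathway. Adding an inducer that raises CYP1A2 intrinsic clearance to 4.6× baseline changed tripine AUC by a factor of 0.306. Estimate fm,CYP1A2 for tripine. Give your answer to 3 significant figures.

0.630

Call the CYP1A2 fraction fm. After the interaction, CL_new/CL_old = fm × 4.6 + (1 − fm).
AUC ratio = 1 / (new CL fraction), so new CL fraction = 1 / 0.306 = 3.268.
fm × 4.6 + 1 − fm = 3.268  ⇒  fm × (4.6 − 1) = 2.268  ⇒  fm = 0.630.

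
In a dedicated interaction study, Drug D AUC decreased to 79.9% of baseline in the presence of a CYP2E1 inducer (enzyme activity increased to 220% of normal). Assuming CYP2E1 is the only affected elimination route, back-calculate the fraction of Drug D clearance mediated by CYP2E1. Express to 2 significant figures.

0.21

CL'/CL = 1 / 0.799 = 1.252
2.2·fm + (1 − fm) = 1.252
fm = (1.252 − 1) / (2.2 − 1) = 0.21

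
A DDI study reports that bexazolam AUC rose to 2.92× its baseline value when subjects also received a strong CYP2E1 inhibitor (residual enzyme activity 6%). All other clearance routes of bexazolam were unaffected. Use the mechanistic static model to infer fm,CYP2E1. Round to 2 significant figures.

Let x = fm,CYP2E1. Because AUC ∝ 1/CL, relative clearance fell to 1/2.92 = 0.3425.
Setting x·0.06 + (1 − x) = 0.3425 and solving: x = (0.3425 − 1)/(0.06 − 1) = 0.70.

0.70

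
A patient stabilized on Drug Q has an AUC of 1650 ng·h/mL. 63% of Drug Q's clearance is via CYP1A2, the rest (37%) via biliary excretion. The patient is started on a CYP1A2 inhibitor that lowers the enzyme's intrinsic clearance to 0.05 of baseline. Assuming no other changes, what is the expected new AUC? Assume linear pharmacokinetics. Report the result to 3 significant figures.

4.11 × 10³ ng·h/mL

The CYP1A2 pathway (63% of clearance) falls to 0.05× activity: 0.63 × 0.05 = 0.0315.
Non-CYP routes (37%) are unchanged.
New clearance relative to baseline: 0.0315 + 0.37 = 0.4015.
New AUC = baseline ÷ relative clearance = 1650 / 0.4015 = 4.11 × 10³ ng·h/mL.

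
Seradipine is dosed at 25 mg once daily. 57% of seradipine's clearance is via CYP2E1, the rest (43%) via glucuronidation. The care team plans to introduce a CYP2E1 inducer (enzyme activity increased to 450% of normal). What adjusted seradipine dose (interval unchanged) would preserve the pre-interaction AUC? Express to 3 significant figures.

74.9 mg

The CYP2E1 pathway (57% of clearance) increases to 4.5× activity: 0.57 × 4.5 = 2.565.
The remaining 43% of clearance is unaffected.
Relative clearance = 2.565 + 0.43 = 2.995.
Css,avg = (dose rate)/CL, so holding Css fixed requires dose ∝ CL: 25 × 2.995 = 74.9 mg.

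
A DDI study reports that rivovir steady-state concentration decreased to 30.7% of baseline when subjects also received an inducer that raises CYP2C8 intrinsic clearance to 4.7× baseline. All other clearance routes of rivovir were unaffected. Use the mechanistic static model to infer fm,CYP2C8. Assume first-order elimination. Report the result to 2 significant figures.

0.61

CL'/CL = 1 / 0.307 = 3.257
4.7·fm + (1 − fm) = 3.257
fm = (3.257 − 1) / (4.7 − 1) = 0.61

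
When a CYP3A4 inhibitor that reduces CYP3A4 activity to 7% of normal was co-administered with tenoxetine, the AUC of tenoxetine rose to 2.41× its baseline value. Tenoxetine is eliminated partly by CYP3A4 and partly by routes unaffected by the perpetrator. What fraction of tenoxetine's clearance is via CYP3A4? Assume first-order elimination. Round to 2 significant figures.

0.63

CL'/CL = 1 / 2.41 = 0.4149
0.07·fm + (1 − fm) = 0.4149
fm = (0.4149 − 1) / (0.07 − 1) = 0.63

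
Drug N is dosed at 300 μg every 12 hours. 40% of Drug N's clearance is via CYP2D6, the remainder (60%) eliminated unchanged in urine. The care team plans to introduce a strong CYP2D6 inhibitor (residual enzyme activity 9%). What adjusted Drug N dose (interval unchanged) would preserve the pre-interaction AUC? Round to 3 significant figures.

The CYP2D6 pathway (40% of clearance) drops to 0.09× activity: 0.4 × 0.09 = 0.036.
Non-CYP routes (60%) are unchanged.
Relative clearance = 0.036 + 0.6 = 0.636.
Css,avg = (dose rate)/CL, so holding Css fixed requires dose ∝ CL: 300 × 0.636 = 191 μg.

191 μg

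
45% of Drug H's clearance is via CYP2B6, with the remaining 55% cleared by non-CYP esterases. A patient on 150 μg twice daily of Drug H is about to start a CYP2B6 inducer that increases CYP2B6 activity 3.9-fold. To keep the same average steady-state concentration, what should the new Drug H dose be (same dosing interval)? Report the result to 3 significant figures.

CYP2B6: 0.45 × 3.9 = 1.755
Other: 0.55 (unchanged)
CL_new/CL_old = 1.755 + 0.55 = 2.305.
Exposure is unchanged when dose changes in proportion to clearance. New dose = 150 μg × 2.305 = 346 μg.

346 μg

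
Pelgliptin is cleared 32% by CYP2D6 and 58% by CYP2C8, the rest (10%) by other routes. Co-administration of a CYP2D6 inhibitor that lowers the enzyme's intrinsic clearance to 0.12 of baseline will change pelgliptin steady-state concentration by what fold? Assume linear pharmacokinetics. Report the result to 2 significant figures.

1.4

CYP2D6: 0.32 × 0.12 = 0.0384
CYP2C8: 0.58 (unchanged)
Other: 0.1 (unchanged)
CL_new/CL_old = 0.0384 + 0.58 + 0.1 = 0.7184.
Since steady-state concentration ∝ 1/CL, the ratio is 1 / 0.7184 = 1.4.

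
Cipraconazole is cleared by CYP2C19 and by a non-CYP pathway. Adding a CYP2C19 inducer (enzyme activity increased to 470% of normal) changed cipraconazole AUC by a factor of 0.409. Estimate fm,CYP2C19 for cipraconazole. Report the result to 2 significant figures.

Call the CYP2C19 fraction fm. After the interaction, CL_new/CL_old = fm × 4.7 + (1 − fm).
AUC ratio = 1 / (new CL fraction), so new CL fraction = 1 / 0.409 = 2.445.
fm × 4.7 + 1 − fm = 2.445  ⇒  fm × (4.7 − 1) = 1.445  ⇒  fm = 0.39.

0.39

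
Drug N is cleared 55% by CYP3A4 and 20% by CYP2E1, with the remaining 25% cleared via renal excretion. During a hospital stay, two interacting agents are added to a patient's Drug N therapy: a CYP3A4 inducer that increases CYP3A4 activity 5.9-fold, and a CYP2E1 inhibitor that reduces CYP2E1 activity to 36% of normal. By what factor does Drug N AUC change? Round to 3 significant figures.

0.280

The CYP3A4 pathway (55% of clearance) rises to 5.9× activity: 0.55 × 5.9 = 3.245.
The CYP2E1 pathway (20% of clearance) drops to 0.36× activity: 0.2 × 0.36 = 0.072.
Non-CYP routes (25%) are unchanged.
New clearance relative to baseline: 3.245 + 0.072 + 0.25 = 3.567.
Net AUC ratio = 1 / 3.567 = 0.280.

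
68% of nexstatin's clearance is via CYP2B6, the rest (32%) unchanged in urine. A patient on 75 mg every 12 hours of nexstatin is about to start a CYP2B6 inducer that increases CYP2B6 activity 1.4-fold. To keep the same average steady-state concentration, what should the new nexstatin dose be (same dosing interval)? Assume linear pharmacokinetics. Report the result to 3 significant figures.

CYP2B6: 0.68 × 1.4 = 0.952
Other: 0.32 (unchanged)
Relative clearance = 0.952 + 0.32 = 1.272.
Css,avg = (dose rate)/CL, so holding Css fixed requires dose ∝ CL: 75 × 1.272 = 95.4 mg.

95.4 mg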